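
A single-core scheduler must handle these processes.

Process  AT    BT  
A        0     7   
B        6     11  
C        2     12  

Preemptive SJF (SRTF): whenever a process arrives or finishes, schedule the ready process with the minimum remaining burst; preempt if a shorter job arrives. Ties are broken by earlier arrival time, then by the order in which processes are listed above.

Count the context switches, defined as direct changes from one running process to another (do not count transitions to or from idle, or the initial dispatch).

2

Schedule: | A 0-7 | B 7-18 | C 18-30 |
Completion: A=7  B=18  C=30
Turnaround (C−A): A=7  B=12  C=28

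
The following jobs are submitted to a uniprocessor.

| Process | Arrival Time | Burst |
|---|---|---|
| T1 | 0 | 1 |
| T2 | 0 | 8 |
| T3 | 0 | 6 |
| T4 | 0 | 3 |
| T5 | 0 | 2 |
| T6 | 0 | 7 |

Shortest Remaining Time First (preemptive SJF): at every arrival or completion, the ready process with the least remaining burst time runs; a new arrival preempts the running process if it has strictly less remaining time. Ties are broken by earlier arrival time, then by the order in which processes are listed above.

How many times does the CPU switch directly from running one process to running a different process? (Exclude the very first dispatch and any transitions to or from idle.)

Timeline: | T1 0-1 | T5 1-3 | T4 3-6 | T3 6-12 | T6 12-19 | T2 19-27 |
Completion: T1=1  T2=27  T3=12  T4=6  T5=3  T6=19
Turnaround (C−A): T1=1  T2=27  T3=12  T4=6  T5=3  T6=19

5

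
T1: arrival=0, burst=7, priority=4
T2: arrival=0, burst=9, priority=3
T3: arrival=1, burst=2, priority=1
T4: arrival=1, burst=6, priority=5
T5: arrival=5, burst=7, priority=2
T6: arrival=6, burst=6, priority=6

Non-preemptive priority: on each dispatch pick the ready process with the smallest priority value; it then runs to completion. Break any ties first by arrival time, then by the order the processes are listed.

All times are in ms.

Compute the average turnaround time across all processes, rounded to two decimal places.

19.67

Schedule: | T2 0-9 | T3 9-11 | T5 11-18 | T1 18-25 | T4 25-31 | T6 31-37 |
Completion: T1=25  T2=9  T3=11  T4=31  T5=18  T6=37
Turnaround (C−A): T1=25  T2=9  T3=10  T4=30  T5=13  T6=31
Turnaround times: T1=25, T2=9, T3=10, T4=30, T5=13, T6=31
Average turnaround = (25+9+10+30+13+31) / 6 = 118/6 = 19.67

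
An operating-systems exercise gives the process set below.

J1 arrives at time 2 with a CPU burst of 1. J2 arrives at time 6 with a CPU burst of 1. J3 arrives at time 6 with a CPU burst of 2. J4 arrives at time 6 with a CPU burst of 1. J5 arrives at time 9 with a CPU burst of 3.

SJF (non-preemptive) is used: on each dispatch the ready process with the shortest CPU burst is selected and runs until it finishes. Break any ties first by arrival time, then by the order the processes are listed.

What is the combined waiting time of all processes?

4

Schedule: | idle 0-2 | J1 2-3 | idle 3-6 | J2 6-7 | J4 7-8 | J3 8-10 | J5 10-13 |
Completion: J1=3  J2=7  J3=10  J4=8  J5=13
Turnaround (C−A): J1=1  J2=1  J3=4  J4=2  J5=4
Waiting = turnaround − burst: J1=0, J2=0, J3=2, J4=1, J5=1
Total waiting = 0 + 0 + 2 + 1 + 1 = 4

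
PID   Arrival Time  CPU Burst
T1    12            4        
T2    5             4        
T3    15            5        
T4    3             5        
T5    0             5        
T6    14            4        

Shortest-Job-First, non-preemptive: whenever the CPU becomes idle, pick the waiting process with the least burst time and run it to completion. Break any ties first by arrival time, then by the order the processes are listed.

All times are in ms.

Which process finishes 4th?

T1

Schedule: | T5 0-5 | T2 5-9 | T4 9-14 | T1 14-18 | T6 18-22 | T3 22-27 |
Completion: T1=18  T2=9  T3=27  T4=14  T5=5  T6=22
Turnaround (C−A): T1=6  T2=4  T3=12  T4=11  T5=5  T6=8
Finish order: T5 → T2 → T4 → T1 → T6 → T3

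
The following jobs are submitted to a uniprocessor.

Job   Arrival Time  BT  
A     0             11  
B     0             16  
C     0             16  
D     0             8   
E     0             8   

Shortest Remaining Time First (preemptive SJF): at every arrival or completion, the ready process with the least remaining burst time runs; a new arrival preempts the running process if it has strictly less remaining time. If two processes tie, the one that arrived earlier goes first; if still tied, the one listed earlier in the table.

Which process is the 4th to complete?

Timeline: | D 0-8 | E 8-16 | A 16-27 | B 27-43 | C 43-59 |
Completion: A=27  B=43  C=59  D=8  E=16
Turnaround (C−A): A=27  B=43  C=59  D=8  E=16
Finish order: D → E → A → B → C

B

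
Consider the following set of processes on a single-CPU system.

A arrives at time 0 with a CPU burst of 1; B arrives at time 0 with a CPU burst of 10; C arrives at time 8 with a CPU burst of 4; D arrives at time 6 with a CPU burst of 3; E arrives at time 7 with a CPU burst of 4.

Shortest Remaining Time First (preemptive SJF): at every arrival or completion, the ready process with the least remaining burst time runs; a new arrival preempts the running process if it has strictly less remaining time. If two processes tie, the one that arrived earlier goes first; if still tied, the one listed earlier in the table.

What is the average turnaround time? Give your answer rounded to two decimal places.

Gantt: | A 0-1 | B 1-6 | D 6-9 | E 9-13 | C 13-17 | B 17-22 |
Completion: A=1  B=22  C=17  D=9  E=13
Turnaround (C−A): A=1  B=22  C=9  D=3  E=6
Turnaround times: A=1, B=22, C=9, D=3, E=6
Average turnaround = (1+22+9+3+6) / 5 = 41/5 = 8.20

8.20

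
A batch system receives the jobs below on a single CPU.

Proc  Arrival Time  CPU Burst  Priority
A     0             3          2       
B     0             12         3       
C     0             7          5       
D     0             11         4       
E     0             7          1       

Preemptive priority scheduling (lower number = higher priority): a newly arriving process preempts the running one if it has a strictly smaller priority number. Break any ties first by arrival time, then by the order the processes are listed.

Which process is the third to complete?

Timeline: | E 0-7 | A 7-10 | B 10-22 | D 22-33 | C 33-40 |
Completion: A=10  B=22  C=40  D=33  E=7
Finish order: E → A → B → D → C

B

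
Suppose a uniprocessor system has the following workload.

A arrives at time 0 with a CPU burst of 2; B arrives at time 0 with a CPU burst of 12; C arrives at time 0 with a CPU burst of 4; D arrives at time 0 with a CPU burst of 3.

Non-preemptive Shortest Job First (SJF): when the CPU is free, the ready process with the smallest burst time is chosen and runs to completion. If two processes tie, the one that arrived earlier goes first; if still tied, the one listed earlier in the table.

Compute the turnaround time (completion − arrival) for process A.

Gantt: | A 0-2 | D 2-5 | C 5-9 | B 9-21 |
Completion: A=2  B=21  C=9  D=5
Turnaround (C−A): A=2  B=21  C=9  D=5
Turnaround(A) = completion − arrival = 2 − 0 = 2

2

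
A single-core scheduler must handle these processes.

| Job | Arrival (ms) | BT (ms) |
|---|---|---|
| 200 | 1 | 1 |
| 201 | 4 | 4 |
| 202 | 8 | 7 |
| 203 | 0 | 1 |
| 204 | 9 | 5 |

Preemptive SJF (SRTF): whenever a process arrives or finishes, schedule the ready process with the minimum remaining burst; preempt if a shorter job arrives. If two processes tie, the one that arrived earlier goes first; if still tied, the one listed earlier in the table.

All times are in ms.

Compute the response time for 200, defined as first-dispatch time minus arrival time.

0

Schedule: | 203 0-1 | 200 1-2 | idle 2-4 | 201 4-8 | 202 8-9 | 204 9-14 | 202 14-20 |
Completion: 200=2  201=8  202=20  203=1  204=14
Turnaround (C−A): 200=1  201=4  202=12  203=1  204=5
Response(200) = first start − arrival = 1 − 1 = 0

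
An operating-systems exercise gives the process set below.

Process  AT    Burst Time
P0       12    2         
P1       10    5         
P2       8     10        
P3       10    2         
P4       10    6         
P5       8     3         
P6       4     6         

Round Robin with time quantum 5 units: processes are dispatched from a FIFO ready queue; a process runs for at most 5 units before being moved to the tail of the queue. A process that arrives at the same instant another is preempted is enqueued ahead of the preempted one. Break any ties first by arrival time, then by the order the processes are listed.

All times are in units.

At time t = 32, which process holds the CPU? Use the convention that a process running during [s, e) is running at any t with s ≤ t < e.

P2

Schedule: | idle 0-4 | P6 4-9 | P2 9-14 | P5 14-17 | P6 17-18 | P1 18-23 | P3 23-25 | P4 25-30 | P0 30-32 | P2 32-37 | P4 37-38 |
Completion: P0=32  P1=23  P2=37  P3=25  P4=38  P5=17  P6=18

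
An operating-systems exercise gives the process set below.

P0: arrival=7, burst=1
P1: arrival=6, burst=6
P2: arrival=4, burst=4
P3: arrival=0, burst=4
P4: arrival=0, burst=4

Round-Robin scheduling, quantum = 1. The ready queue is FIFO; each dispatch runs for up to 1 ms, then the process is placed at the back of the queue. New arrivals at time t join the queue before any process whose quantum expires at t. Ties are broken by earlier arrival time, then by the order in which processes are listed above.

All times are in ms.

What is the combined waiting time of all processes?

Timeline: | P3 0-1 | P4 1-2 | P3 2-3 | P4 3-4 | P3 4-5 | P2 5-6 | P4 6-7 | P3 7-8 | P1 8-9 | P2 9-10 | P0 10-11 | P4 11-12 | P1 12-13 | P2 13-14 | P1 14-15 | P2 15-16 | P1 16-19 |
Completion: P0=11  P1=19  P2=16  P3=8  P4=12
Turnaround (C−A): P0=4  P1=13  P2=12  P3=8  P4=12
Waiting = turnaround − burst: P0=3, P1=7, P2=8, P3=4, P4=8
Total waiting = 3 + 7 + 8 + 4 + 8 = 30

30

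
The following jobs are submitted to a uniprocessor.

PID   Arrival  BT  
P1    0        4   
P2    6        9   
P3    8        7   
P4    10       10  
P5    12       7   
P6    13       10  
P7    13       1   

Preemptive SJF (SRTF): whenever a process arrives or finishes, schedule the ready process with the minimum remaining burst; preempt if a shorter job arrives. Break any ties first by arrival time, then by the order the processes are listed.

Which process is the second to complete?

P7

Timeline: | P1 0-4 | idle 4-6 | P2 6-13 | P7 13-14 | P2 14-16 | P3 16-23 | P5 23-30 | P4 30-40 | P6 40-50 |
Completion: P1=4  P2=16  P3=23  P4=40  P5=30  P6=50  P7=14
Finish order: P1 → P7 → P2 → P3 → P5 → P4 → P6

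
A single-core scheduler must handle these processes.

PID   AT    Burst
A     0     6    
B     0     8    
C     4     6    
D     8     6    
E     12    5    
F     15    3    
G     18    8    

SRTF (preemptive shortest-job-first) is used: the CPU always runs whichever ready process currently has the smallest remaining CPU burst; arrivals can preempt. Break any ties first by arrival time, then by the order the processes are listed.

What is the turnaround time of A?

Schedule: | A 0-6 | C 6-12 | E 12-17 | F 17-20 | D 20-26 | B 26-34 | G 34-42 |
Completion: A=6  B=34  C=12  D=26  E=17  F=20  G=42
Turnaround(A) = completion − arrival = 6 − 0 = 6

6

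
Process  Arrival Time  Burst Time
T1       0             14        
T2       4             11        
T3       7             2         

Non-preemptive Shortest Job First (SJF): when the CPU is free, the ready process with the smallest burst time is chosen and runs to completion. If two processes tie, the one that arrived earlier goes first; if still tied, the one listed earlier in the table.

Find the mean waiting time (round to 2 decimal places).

Timeline: | T1 0-14 | T3 14-16 | T2 16-27 |
Completion: T1=14  T2=27  T3=16
Turnaround (C−A): T1=14  T2=23  T3=9
Waiting times: T1=0, T2=12, T3=7
Average waiting = (0+12+7) / 3 = 19/3 = 6.33

6.33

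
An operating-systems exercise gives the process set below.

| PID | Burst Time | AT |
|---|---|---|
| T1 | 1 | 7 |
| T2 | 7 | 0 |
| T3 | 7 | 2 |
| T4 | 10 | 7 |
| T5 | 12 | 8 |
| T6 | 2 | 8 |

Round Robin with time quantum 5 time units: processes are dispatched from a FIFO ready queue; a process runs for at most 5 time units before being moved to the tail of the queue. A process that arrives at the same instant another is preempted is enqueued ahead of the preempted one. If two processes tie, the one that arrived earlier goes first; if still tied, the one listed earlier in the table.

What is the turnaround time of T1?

6

Gantt: | T2 0-5 | T3 5-10 | T2 10-12 | T1 12-13 | T4 13-18 | T5 18-23 | T6 23-25 | T3 25-27 | T4 27-32 | T5 32-39 |
Completion: T1=13  T2=12  T3=27  T4=32  T5=39  T6=25
Turnaround(T1) = completion − arrival = 13 − 7 = 6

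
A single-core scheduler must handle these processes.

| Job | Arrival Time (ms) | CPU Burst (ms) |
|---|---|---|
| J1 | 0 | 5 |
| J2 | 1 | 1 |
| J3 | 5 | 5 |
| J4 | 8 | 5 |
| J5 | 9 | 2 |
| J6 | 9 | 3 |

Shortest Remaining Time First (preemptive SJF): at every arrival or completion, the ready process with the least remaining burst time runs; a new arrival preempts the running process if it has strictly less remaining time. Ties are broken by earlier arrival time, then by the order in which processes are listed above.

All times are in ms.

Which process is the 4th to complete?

J5

Timeline: | J1 0-1 | J2 1-2 | J1 2-6 | J3 6-11 | J5 11-13 | J6 13-16 | J4 16-21 |
Completion: J1=6  J2=2  J3=11  J4=21  J5=13  J6=16
Turnaround (C−A): J1=6  J2=1  J3=6  J4=13  J5=4  J6=7
Finish order: J2 → J1 → J3 → J5 → J6 → J4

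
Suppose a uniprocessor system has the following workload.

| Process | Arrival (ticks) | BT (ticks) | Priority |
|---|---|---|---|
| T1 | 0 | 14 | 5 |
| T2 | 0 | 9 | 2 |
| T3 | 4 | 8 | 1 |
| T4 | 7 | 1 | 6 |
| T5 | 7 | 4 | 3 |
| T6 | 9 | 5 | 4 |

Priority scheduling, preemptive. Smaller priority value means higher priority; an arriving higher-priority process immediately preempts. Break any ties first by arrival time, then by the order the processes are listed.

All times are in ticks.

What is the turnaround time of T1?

Timeline: | T2 0-4 | T3 4-12 | T2 12-17 | T5 17-21 | T6 21-26 | T1 26-40 | T4 40-41 |
Completion: T1=40  T2=17  T3=12  T4=41  T5=21  T6=26
Turnaround (C−A): T1=40  T2=17  T3=8  T4=34  T5=14  T6=17
Turnaround(T1) = completion − arrival = 40 − 0 = 40

40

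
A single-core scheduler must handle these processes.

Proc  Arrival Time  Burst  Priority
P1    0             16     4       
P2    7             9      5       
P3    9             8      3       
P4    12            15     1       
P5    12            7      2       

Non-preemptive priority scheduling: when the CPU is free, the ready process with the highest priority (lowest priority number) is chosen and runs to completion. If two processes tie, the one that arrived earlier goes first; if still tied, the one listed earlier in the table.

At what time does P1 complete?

16

Timeline: | P1 0-16 | P4 16-31 | P5 31-38 | P3 38-46 | P2 46-55 |
Completion: P1=16  P2=55  P3=46  P4=31  P5=38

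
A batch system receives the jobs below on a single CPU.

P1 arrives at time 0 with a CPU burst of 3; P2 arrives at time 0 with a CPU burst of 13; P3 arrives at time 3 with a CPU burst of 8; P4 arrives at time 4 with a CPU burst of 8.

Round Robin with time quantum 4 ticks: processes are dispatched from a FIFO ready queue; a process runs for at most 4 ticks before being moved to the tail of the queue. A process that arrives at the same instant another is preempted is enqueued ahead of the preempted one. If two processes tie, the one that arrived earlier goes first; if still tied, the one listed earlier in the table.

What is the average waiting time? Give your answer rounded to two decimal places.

Schedule: | P1 0-3 | P2 3-7 | P3 7-11 | P4 11-15 | P2 15-19 | P3 19-23 | P4 23-27 | P2 27-32 |
Completion: P1=3  P2=32  P3=23  P4=27
Waiting times: P1=0, P2=19, P3=12, P4=15
Average waiting = (0+19+12+15) / 4 = 46/4 = 11.50

11.50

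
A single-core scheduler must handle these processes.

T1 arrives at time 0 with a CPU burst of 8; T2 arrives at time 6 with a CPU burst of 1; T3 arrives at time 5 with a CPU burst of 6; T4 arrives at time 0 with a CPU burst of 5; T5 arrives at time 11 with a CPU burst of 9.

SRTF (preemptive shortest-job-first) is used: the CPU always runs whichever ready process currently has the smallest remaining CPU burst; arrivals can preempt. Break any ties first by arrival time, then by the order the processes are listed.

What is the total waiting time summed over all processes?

Gantt: | T4 0-5 | T3 5-6 | T2 6-7 | T3 7-12 | T1 12-20 | T5 20-29 |
Completion: T1=20  T2=7  T3=12  T4=5  T5=29
Turnaround (C−A): T1=20  T2=1  T3=7  T4=5  T5=18
Waiting = turnaround − burst: T1=12, T2=0, T3=1, T4=0, T5=9
Total waiting = 12 + 0 + 1 + 0 + 9 = 22

22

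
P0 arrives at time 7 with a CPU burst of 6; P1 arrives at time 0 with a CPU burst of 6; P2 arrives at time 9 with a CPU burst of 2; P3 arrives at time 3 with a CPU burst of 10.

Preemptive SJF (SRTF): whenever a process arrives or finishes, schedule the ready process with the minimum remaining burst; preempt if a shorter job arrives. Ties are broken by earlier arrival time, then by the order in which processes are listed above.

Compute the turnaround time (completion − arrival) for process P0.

Schedule: | P1 0-6 | P3 6-7 | P0 7-9 | P2 9-11 | P0 11-15 | P3 15-24 |
Completion: P0=15  P1=6  P2=11  P3=24
Turnaround (C−A): P0=8  P1=6  P2=2  P3=21
Turnaround(P0) = completion − arrival = 15 − 7 = 8

8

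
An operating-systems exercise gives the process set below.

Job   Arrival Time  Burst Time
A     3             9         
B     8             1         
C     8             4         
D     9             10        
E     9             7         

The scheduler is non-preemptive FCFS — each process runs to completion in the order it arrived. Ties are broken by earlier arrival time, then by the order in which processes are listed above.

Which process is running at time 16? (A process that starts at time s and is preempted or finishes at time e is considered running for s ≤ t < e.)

Gantt: | idle 0-3 | A 3-12 | B 12-13 | C 13-17 | D 17-27 | E 27-34 |
Completion: A=12  B=13  C=17  D=27  E=34

C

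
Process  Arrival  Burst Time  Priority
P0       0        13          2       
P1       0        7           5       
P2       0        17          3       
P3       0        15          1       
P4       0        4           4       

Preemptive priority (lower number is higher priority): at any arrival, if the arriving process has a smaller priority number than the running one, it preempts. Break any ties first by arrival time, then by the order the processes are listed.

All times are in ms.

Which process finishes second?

Gantt: | P3 0-15 | P0 15-28 | P2 28-45 | P4 45-49 | P1 49-56 |
Completion: P0=28  P1=56  P2=45  P3=15  P4=49
Finish order: P3 → P0 → P2 → P4 → P1

P0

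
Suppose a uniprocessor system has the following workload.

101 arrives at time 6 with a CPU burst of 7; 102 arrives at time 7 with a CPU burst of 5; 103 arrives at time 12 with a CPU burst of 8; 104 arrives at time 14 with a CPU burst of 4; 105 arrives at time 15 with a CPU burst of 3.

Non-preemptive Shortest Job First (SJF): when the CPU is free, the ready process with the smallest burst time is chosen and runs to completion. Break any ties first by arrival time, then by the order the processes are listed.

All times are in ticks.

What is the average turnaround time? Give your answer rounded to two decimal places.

Timeline: | idle 0-6 | 101 6-13 | 102 13-18 | 105 18-21 | 104 21-25 | 103 25-33 |
Completion: 101=13  102=18  103=33  104=25  105=21
Turnaround (C−A): 101=7  102=11  103=21  104=11  105=6
Turnaround times: 101=7, 102=11, 103=21, 104=11, 105=6
Average turnaround = (7+11+21+11+6) / 5 = 56/5 = 11.20

11.20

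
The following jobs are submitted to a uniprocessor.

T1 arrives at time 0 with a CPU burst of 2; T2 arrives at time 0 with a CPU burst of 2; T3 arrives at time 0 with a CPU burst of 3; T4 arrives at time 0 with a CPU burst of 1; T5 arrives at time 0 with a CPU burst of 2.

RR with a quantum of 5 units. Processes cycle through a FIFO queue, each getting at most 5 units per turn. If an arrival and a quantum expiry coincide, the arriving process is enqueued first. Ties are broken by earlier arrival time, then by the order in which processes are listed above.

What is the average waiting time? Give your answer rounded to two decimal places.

Timeline: | T1 0-2 | T2 2-4 | T3 4-7 | T4 7-8 | T5 8-10 |
Completion: T1=2  T2=4  T3=7  T4=8  T5=10
Waiting times: T1=0, T2=2, T3=4, T4=7, T5=8
Average waiting = (0+2+4+7+8) / 5 = 21/5 = 4.20

4.20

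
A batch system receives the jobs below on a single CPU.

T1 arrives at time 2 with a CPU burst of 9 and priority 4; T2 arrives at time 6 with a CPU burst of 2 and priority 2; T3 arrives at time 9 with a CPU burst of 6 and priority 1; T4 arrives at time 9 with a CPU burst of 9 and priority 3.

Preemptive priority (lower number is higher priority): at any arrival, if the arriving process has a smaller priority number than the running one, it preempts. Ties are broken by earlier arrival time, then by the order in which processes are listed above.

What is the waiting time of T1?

Timeline: | idle 0-2 | T1 2-6 | T2 6-8 | T1 8-9 | T3 9-15 | T4 15-24 | T1 24-28 |
Completion: T1=28  T2=8  T3=15  T4=24
Turnaround (C−A): T1=26  T2=2  T3=6  T4=15
Waiting(T1) = turnaround − burst = 26 − 9 = 17

17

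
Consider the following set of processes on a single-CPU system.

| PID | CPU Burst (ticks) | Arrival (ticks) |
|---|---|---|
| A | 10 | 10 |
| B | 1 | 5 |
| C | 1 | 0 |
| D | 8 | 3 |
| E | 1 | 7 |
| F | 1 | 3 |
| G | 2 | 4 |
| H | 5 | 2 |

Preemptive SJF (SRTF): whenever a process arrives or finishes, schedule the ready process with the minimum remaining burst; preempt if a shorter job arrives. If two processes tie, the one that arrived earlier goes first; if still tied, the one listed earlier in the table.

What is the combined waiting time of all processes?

25

Schedule: | C 0-1 | idle 1-2 | H 2-3 | F 3-4 | G 4-6 | B 6-7 | E 7-8 | H 8-12 | D 12-20 | A 20-30 |
Completion: A=30  B=7  C=1  D=20  E=8  F=4  G=6  H=12
Turnaround (C−A): A=20  B=2  C=1  D=17  E=1  F=1  G=2  H=10
Waiting = turnaround − burst: A=10, B=1, C=0, D=9, E=0, F=0, G=0, H=5
Total waiting = 10 + 1 + 0 + 9 + 0 + 0 + 0 + 5 = 25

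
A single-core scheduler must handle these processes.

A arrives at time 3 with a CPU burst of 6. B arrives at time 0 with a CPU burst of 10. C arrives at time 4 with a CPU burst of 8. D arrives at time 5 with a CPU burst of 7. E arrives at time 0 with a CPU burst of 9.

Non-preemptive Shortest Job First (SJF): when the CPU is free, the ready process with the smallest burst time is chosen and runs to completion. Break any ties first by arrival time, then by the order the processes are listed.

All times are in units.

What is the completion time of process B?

40

Schedule: | E 0-9 | A 9-15 | D 15-22 | C 22-30 | B 30-40 |
Completion: A=15  B=40  C=30  D=22  E=9
Turnaround (C−A): A=12  B=40  C=26  D=17  E=9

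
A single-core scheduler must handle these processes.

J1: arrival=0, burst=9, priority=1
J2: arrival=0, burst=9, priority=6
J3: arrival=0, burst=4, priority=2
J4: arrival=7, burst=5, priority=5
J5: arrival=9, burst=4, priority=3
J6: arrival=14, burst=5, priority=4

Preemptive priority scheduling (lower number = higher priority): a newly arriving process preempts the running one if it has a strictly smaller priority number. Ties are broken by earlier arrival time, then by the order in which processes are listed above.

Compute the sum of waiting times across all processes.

Schedule: | J1 0-9 | J3 9-13 | J5 13-17 | J6 17-22 | J4 22-27 | J2 27-36 |
Completion: J1=9  J2=36  J3=13  J4=27  J5=17  J6=22
Waiting = turnaround − burst: J1=0, J2=27, J3=9, J4=15, J5=4, J6=3
Total waiting = 0 + 27 + 9 + 15 + 4 + 3 = 58

58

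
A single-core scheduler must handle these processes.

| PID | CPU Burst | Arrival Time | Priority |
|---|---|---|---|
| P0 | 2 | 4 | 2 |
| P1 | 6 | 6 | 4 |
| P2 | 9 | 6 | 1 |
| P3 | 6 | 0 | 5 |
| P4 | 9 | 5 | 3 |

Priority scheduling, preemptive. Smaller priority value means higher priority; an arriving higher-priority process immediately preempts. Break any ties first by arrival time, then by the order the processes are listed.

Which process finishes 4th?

P1

Schedule: | P3 0-4 | P0 4-6 | P2 6-15 | P4 15-24 | P1 24-30 | P3 30-32 |
Completion: P0=6  P1=30  P2=15  P3=32  P4=24
Turnaround (C−A): P0=2  P1=24  P2=9  P3=32  P4=19
Finish order: P0 → P2 → P4 → P1 → P3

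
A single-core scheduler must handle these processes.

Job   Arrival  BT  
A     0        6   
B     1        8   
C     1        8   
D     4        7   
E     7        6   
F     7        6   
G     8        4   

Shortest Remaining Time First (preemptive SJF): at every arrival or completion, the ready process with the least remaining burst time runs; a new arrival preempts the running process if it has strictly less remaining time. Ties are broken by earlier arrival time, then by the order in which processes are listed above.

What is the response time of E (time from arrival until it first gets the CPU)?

10

Timeline: | A 0-6 | D 6-8 | G 8-12 | D 12-17 | E 17-23 | F 23-29 | B 29-37 | C 37-45 |
Completion: A=6  B=37  C=45  D=17  E=23  F=29  G=12
Turnaround (C−A): A=6  B=36  C=44  D=13  E=16  F=22  G=4
Response(E) = first start − arrival = 17 − 7 = 10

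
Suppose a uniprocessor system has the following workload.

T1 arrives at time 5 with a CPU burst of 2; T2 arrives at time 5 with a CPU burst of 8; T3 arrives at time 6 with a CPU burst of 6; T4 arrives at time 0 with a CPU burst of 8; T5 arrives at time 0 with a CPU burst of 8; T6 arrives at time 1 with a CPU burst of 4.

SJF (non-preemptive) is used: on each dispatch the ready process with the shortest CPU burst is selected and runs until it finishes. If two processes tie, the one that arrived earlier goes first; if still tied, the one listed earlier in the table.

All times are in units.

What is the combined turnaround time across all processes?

99

Gantt: | T4 0-8 | T1 8-10 | T6 10-14 | T3 14-20 | T5 20-28 | T2 28-36 |
Completion: T1=10  T2=36  T3=20  T4=8  T5=28  T6=14
Turnaround (C−A): T1=5  T2=31  T3=14  T4=8  T5=28  T6=13
Turnaround = completion − arrival: T1=5, T2=31, T3=14, T4=8, T5=28, T6=13
Total turnaround = 5 + 31 + 14 + 8 + 28 + 13 = 99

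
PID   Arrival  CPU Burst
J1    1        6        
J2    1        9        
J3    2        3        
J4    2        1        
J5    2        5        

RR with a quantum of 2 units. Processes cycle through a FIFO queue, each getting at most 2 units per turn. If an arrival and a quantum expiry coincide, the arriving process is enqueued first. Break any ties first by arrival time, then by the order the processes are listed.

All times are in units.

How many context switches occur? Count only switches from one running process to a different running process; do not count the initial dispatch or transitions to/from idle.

Timeline: | idle 0-1 | J1 1-3 | J2 3-5 | J3 5-7 | J4 7-8 | J5 8-10 | J1 10-12 | J2 12-14 | J3 14-15 | J5 15-17 | J1 17-19 | J2 19-21 | J5 21-22 | J2 22-25 |
Completion: J1=19  J2=25  J3=15  J4=8  J5=22
Turnaround (C−A): J1=18  J2=24  J3=13  J4=6  J5=20

12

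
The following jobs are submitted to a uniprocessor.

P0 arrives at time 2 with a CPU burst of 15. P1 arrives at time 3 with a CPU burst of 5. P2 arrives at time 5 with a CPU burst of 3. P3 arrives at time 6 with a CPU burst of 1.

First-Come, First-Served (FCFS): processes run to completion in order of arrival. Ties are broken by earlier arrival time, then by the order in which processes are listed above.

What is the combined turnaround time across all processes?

74

Schedule: | idle 0-2 | P0 2-17 | P1 17-22 | P2 22-25 | P3 25-26 |
Completion: P0=17  P1=22  P2=25  P3=26
Turnaround = completion − arrival: P0=15, P1=19, P2=20, P3=20
Total turnaround = 15 + 19 + 20 + 20 = 74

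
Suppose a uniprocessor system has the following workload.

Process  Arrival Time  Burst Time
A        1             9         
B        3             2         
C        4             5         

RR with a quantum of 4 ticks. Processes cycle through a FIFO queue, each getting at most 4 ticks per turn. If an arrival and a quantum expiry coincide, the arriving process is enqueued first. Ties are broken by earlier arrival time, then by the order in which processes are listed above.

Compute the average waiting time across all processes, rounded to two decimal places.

Gantt: | idle 0-1 | A 1-5 | B 5-7 | C 7-11 | A 11-15 | C 15-16 | A 16-17 |
Completion: A=17  B=7  C=16
Waiting times: A=7, B=2, C=7
Average waiting = (7+2+7) / 3 = 16/3 = 5.33

5.33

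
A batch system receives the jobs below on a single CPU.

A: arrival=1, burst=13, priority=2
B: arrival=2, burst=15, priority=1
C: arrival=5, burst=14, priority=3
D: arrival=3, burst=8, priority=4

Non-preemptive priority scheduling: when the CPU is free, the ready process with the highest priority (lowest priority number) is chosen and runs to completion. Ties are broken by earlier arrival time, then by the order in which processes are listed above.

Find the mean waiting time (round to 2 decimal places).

Gantt: | idle 0-1 | A 1-14 | B 14-29 | C 29-43 | D 43-51 |
Completion: A=14  B=29  C=43  D=51
Waiting times: A=0, B=12, C=24, D=40
Average waiting = (0+12+24+40) / 4 = 76/4 = 19.00

19.00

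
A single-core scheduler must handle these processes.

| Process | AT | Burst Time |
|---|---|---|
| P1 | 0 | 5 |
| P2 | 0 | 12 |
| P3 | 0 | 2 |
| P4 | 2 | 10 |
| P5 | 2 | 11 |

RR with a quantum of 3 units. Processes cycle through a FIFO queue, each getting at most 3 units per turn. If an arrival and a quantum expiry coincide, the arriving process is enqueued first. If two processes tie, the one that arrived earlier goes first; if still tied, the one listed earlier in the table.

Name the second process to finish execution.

P1

Schedule: | P1 0-3 | P2 3-6 | P3 6-8 | P4 8-11 | P5 11-14 | P1 14-16 | P2 16-19 | P4 19-22 | P5 22-25 | P2 25-28 | P4 28-31 | P5 31-34 | P2 34-37 | P4 37-38 | P5 38-40 |
Completion: P1=16  P2=37  P3=8  P4=38  P5=40
Turnaround (C−A): P1=16  P2=37  P3=8  P4=36  P5=38
Finish order: P3 → P1 → P2 → P4 → P5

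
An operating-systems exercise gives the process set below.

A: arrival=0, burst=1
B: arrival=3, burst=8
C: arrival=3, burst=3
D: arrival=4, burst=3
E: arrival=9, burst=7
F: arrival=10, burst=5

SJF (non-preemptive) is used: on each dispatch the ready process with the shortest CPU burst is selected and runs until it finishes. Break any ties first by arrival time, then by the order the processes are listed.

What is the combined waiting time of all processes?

26

Schedule: | A 0-1 | idle 1-3 | C 3-6 | D 6-9 | E 9-16 | F 16-21 | B 21-29 |
Completion: A=1  B=29  C=6  D=9  E=16  F=21
Waiting = turnaround − burst: A=0, B=18, C=0, D=2, E=0, F=6
Total waiting = 0 + 18 + 0 + 2 + 0 + 6 = 26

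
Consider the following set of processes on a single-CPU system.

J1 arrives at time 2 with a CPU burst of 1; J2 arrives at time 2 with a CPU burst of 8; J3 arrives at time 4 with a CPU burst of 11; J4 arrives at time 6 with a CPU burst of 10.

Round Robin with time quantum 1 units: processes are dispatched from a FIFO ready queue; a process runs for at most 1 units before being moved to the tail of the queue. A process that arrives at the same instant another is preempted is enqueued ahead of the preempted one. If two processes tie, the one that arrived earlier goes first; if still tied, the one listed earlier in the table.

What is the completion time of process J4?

Timeline: | idle 0-2 | J1 2-3 | J2 3-4 | J3 4-5 | J2 5-6 | J3 6-7 | J4 7-8 | J2 8-9 | J3 9-10 | J4 10-11 | J2 11-12 | J3 12-13 | J4 13-14 | J2 14-15 | J3 15-16 | J4 16-17 | J2 17-18 | J3 18-19 | J4 19-20 | J2 20-21 | J3 21-22 | J4 22-23 | J2 23-24 | J3 24-25 | J4 25-26 | J3 26-27 | J4 27-28 | J3 28-29 | J4 29-30 | J3 30-31 | J4 31-32 |
Completion: J1=3  J2=24  J3=31  J4=32

32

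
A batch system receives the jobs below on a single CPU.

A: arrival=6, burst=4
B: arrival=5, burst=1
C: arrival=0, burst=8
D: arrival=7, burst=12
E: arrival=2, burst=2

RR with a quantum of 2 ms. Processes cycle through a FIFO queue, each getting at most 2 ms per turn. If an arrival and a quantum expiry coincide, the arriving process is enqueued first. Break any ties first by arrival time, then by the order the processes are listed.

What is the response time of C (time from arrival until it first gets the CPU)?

Schedule: | C 0-2 | E 2-4 | C 4-6 | B 6-7 | A 7-9 | C 9-11 | D 11-13 | A 13-15 | C 15-17 | D 17-27 |
Completion: A=15  B=7  C=17  D=27  E=4
Turnaround (C−A): A=9  B=2  C=17  D=20  E=2
Response(C) = first start − arrival = 0 − 0 = 0

0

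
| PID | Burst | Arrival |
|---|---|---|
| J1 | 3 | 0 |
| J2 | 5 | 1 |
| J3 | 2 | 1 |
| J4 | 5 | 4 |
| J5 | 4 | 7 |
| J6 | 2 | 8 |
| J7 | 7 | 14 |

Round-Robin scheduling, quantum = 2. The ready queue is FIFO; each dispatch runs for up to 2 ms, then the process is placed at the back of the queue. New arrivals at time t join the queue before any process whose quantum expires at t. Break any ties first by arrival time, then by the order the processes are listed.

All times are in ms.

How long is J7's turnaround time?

14

Gantt: | J1 0-2 | J2 2-4 | J3 4-6 | J1 6-7 | J4 7-9 | J2 9-11 | J5 11-13 | J6 13-15 | J4 15-17 | J2 17-18 | J5 18-20 | J7 20-22 | J4 22-23 | J7 23-28 |
Completion: J1=7  J2=18  J3=6  J4=23  J5=20  J6=15  J7=28
Turnaround(J7) = completion − arrival = 28 − 14 = 14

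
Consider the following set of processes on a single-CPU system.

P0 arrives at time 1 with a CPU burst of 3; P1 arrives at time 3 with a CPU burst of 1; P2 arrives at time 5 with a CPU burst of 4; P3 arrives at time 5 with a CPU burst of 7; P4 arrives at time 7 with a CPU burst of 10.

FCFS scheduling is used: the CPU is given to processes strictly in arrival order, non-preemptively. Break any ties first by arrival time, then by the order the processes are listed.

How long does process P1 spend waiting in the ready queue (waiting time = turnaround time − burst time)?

Schedule: | idle 0-1 | P0 1-4 | P1 4-5 | P2 5-9 | P3 9-16 | P4 16-26 |
Completion: P0=4  P1=5  P2=9  P3=16  P4=26
Turnaround (C−A): P0=3  P1=2  P2=4  P3=11  P4=19
Waiting(P1) = turnaround − burst = 2 − 1 = 1

1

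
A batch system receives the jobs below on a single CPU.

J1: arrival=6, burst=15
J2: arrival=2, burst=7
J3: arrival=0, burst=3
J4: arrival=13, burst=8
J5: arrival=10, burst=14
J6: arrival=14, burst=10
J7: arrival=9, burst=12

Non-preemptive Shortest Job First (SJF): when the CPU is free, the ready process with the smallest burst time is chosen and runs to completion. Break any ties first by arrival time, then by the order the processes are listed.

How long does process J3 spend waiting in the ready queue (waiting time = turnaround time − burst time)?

Timeline: | J3 0-3 | J2 3-10 | J7 10-22 | J4 22-30 | J6 30-40 | J5 40-54 | J1 54-69 |
Completion: J1=69  J2=10  J3=3  J4=30  J5=54  J6=40  J7=22
Waiting(J3) = turnaround − burst = 3 − 3 = 0

0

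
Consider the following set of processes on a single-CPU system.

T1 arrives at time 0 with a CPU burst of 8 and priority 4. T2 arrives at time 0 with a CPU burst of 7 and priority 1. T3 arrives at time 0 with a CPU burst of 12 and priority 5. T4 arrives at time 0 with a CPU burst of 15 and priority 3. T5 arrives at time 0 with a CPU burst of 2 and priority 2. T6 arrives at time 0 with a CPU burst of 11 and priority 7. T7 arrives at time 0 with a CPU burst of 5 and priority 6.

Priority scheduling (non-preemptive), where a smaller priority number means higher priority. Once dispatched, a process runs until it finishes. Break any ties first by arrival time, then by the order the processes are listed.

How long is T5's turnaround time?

9

Gantt: | T2 0-7 | T5 7-9 | T4 9-24 | T1 24-32 | T3 32-44 | T7 44-49 | T6 49-60 |
Completion: T1=32  T2=7  T3=44  T4=24  T5=9  T6=60  T7=49
Turnaround(T5) = completion − arrival = 9 − 0 = 9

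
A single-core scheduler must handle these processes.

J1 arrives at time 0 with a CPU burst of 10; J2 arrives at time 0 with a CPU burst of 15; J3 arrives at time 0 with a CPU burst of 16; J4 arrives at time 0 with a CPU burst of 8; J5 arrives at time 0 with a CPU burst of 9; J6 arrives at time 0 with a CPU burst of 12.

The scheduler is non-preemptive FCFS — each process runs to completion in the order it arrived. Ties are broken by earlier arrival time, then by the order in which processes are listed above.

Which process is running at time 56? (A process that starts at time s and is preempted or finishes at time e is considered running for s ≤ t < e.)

Schedule: | J1 0-10 | J2 10-25 | J3 25-41 | J4 41-49 | J5 49-58 | J6 58-70 |
Completion: J1=10  J2=25  J3=41  J4=49  J5=58  J6=70
Turnaround (C−A): J1=10  J2=25  J3=41  J4=49  J5=58  J6=70

J5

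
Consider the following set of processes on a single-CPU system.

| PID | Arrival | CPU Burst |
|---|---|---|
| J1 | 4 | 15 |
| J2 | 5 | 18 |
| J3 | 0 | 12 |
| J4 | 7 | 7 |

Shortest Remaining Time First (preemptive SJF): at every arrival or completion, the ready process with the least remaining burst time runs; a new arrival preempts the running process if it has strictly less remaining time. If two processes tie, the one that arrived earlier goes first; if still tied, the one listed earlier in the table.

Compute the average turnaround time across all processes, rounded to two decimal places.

25.25

Schedule: | J3 0-12 | J4 12-19 | J1 19-34 | J2 34-52 |
Completion: J1=34  J2=52  J3=12  J4=19
Turnaround (C−A): J1=30  J2=47  J3=12  J4=12
Turnaround times: J1=30, J2=47, J3=12, J4=12
Average turnaround = (30+47+12+12) / 4 = 101/4 = 25.25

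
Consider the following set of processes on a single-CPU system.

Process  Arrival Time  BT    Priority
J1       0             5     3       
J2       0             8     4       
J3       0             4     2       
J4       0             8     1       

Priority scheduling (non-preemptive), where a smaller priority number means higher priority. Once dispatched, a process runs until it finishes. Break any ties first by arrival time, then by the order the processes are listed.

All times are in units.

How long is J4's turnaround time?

Gantt: | J4 0-8 | J3 8-12 | J1 12-17 | J2 17-25 |
Completion: J1=17  J2=25  J3=12  J4=8
Turnaround (C−A): J1=17  J2=25  J3=12  J4=8
Turnaround(J4) = completion − arrival = 8 − 0 = 8

8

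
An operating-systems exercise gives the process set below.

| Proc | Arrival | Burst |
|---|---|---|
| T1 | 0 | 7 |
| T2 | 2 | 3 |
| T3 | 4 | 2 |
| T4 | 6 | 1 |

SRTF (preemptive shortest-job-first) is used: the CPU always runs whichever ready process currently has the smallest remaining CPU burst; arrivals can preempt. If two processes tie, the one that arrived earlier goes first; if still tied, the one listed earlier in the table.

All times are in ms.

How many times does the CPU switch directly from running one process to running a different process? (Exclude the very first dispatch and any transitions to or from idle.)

Gantt: | T1 0-2 | T2 2-5 | T3 5-7 | T4 7-8 | T1 8-13 |
Completion: T1=13  T2=5  T3=7  T4=8

4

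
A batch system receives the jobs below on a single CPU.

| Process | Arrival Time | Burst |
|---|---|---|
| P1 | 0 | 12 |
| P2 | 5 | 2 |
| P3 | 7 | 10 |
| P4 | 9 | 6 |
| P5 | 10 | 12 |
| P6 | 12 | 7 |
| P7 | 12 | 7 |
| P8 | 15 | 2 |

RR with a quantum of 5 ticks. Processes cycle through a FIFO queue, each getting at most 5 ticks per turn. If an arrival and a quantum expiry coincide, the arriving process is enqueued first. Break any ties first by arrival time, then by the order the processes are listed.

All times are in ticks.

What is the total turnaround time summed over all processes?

Gantt: | P1 0-5 | P2 5-7 | P1 7-12 | P3 12-17 | P4 17-22 | P5 22-27 | P6 27-32 | P7 32-37 | P1 37-39 | P8 39-41 | P3 41-46 | P4 46-47 | P5 47-52 | P6 52-54 | P7 54-56 | P5 56-58 |
Completion: P1=39  P2=7  P3=46  P4=47  P5=58  P6=54  P7=56  P8=41
Turnaround = completion − arrival: P1=39, P2=2, P3=39, P4=38, P5=48, P6=42, P7=44, P8=26
Total turnaround = 39 + 2 + 39 + 38 + 48 + 42 + 44 + 26 = 278

278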